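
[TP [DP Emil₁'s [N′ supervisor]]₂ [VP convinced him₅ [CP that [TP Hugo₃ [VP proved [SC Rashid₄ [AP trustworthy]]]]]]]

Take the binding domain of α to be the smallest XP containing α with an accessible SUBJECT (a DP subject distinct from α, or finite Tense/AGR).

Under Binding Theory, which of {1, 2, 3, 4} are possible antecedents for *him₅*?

{1}

*him* is a pronoun, so Principle B applies: it must be free in its binding domain.
Binding domain of *him₅*: the matrix TP, whose subject is [Emil₁'s supervisor]₂.
*Emil₁* and the pronoun do not c-command one another → neither Principle B nor Principle C is at stake; coindexation permitted.
*[Emil₁'s supervisor]₂* c-commands the pronoun within its binding domain → coindexation would violate Principle B.
*Hugo₃*: the pronoun c-commands this R-expression → coindexation would violate Principle C on *Hugo₃*.
*Rashid₄*: the pronoun c-commands this R-expression → coindexation would violate Principle C on *Rashid₄*.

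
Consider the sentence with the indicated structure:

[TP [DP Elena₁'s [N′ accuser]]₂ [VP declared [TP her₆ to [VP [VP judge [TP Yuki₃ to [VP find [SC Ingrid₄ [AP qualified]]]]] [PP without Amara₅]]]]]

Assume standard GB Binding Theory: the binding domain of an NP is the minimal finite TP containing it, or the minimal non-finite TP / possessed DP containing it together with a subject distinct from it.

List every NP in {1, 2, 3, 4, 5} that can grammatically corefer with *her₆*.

*her* is a pronoun, so Principle B applies: it must be free in its binding domain.
Binding domain of *her₆*: the matrix TP, whose subject is [Elena₁'s accuser]₂.
*Elena₁* and the pronoun do not c-command one another → neither Principle B nor Principle C is at stake; coindexation permitted.
*[Elena₁'s accuser]₂* c-commands the pronoun within its binding domain → coindexation would violate Principle B.
*Yuki₃*: the pronoun c-commands this R-expression → coindexation would violate Principle C on *Yuki₃*.
*Ingrid₄*: the pronoun c-commands this R-expression → coindexation would violate Principle C on *Ingrid₄*.
*Amara₅*: the pronoun c-commands this R-expression → coindexation would violate Principle C on *Amara₅*.

{1}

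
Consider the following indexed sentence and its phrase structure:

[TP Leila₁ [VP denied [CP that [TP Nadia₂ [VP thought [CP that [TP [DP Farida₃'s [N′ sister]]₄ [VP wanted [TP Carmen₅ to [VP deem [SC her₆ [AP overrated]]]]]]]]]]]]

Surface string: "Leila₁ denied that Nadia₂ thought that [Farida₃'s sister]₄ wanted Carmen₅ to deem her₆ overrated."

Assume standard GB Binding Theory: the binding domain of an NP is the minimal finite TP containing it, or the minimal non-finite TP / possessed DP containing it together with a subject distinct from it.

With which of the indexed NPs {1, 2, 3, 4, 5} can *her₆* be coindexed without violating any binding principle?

*her* is a pronoun, so Principle B applies: it must be free in its binding domain.
Binding domain of *her₆*: the embedded TP, whose subject is Carmen₅.
*Leila₁* c-commands the pronoun but from outside its binding domain, and is not c-commanded by it → coindexation permitted.
*Nadia₂* c-commands the pronoun but from outside its binding domain, and is not c-commanded by it → coindexation permitted.
*Farida₃* and the pronoun do not c-command one another → neither Principle B nor Principle C is at stake; coindexation permitted.
*[Farida₃'s sister]₄* c-commands the pronoun but from outside its binding domain, and is not c-commanded by it → coindexation permitted.
*Carmen₅* c-commands the pronoun within its binding domain → coindexation would violate Principle B.

{1, 2, 3, 4}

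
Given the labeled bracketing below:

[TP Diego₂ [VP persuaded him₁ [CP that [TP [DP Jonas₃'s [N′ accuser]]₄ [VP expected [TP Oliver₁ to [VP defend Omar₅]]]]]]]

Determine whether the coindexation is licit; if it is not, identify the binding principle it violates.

The two coindexed NPs are *him₁* and *Oliver₁*.
*Oliver₁* is an R-expression. Principle C requires it to be free everywhere.
*him₁* c-commands it and carries the same index.
The R-expression is bound → Principle C violation.

Principle C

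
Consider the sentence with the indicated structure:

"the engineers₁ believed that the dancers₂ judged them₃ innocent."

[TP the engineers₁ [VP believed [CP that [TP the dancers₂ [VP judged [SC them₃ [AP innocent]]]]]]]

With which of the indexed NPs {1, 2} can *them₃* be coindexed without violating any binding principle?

*them* is a pronoun, so Principle B applies: it must be free in its binding domain.
Binding domain of *them₃*: the embedded TP, whose subject is the dancers₂.
*the engineers₁* c-commands the pronoun but from outside its binding domain, and is not c-commanded by it → coindexation permitted.
*the dancers₂* c-commands the pronoun within its binding domain → coindexation would violate Principle B.

{1}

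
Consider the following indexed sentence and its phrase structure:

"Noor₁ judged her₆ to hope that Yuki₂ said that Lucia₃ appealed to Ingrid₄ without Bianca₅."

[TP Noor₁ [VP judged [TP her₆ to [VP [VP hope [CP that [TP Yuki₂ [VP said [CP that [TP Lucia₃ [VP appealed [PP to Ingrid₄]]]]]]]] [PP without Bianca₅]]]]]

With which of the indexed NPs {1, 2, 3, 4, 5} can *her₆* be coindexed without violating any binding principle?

none

*her* is a pronoun, so Principle B applies: it must be free in its binding domain.
Binding domain of *her₆*: the matrix TP, whose subject is Noor₁.
*Noor₁* c-commands the pronoun within its binding domain → coindexation would violate Principle B.
*Yuki₂*: the pronoun c-commands this R-expression → coindexation would violate Principle C on *Yuki₂*.
*Lucia₃*: the pronoun c-commands this R-expression → coindexation would violate Principle C on *Lucia₃*.
*Ingrid₄*: the pronoun c-commands this R-expression → coindexation would violate Principle C on *Ingrid₄*.
*Bianca₅*: the pronoun c-commands this R-expression → coindexation would violate Principle C on *Bianca₅*.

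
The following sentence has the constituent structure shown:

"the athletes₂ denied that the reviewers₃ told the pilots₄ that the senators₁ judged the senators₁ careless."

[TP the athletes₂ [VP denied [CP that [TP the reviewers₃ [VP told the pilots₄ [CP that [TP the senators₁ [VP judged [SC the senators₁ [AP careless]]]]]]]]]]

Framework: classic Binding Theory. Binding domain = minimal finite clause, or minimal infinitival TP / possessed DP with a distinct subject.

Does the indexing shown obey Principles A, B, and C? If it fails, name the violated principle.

The two coindexed NPs are *the senators₁* (the higher occurrence) and *the senators₁* (the lower occurrence).
*the senators₁* (the lower occurrence) is an R-expression. Principle C requires it to be free everywhere.
*the senators₁* (the higher occurrence) c-commands it and carries the same index.
The R-expression is bound → Principle C violation.

Principle C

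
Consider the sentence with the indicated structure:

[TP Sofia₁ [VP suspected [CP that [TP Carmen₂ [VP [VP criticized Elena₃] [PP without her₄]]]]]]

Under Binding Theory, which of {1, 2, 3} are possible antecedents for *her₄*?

{1, 3}

*her* is a pronoun, so Principle B applies: it must be free in its binding domain.
Binding domain of *her₄*: the embedded TP, whose subject is Carmen₂.
*Sofia₁* c-commands the pronoun but from outside its binding domain, and is not c-commanded by it → coindexation permitted.
*Carmen₂* c-commands the pronoun within its binding domain → coindexation would violate Principle B.
*Elena₃* and the pronoun do not c-command one another → neither Principle B nor Principle C is at stake; coindexation permitted.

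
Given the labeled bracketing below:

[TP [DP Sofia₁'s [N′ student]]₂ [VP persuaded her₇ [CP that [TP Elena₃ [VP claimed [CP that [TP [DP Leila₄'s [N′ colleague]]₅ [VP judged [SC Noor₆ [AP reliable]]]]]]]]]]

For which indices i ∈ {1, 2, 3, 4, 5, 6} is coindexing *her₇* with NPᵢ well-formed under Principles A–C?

*her* is a pronoun, so Principle B applies: it must be free in its binding domain.
Binding domain of *her₇*: the matrix TP, whose subject is [Sofia₁'s student]₂.
*Sofia₁* and the pronoun do not c-command one another → neither Principle B nor Principle C is at stake; coindexation permitted.
*[Sofia₁'s student]₂* c-commands the pronoun within its binding domain → coindexation would violate Principle B.
*Elena₃*: the pronoun c-commands this R-expression → coindexation would violate Principle C on *Elena₃*.
*Leila₄*: the pronoun c-commands this R-expression → coindexation would violate Principle C on *Leila₄*.
*[Leila₄'s colleague]₅*: the pronoun c-commands this R-expression → coindexation would violate Principle C on *[Leila₄'s colleague]₅*.
*Noor₆*: the pronoun c-commands this R-expression → coindexation would violate Principle C on *Noor₆*.

{1}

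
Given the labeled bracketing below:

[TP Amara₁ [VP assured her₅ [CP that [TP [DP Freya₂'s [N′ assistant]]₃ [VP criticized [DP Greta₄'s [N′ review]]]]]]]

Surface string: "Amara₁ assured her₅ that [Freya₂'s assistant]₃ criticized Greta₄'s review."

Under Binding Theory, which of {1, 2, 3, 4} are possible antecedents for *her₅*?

none

*her* is a pronoun, so Principle B applies: it must be free in its binding domain.
Binding domain of *her₅*: the matrix TP, whose subject is Amara₁.
*Amara₁* c-commands the pronoun within its binding domain → coindexation would violate Principle B.
*Freya₂*: the pronoun c-commands this R-expression → coindexation would violate Principle C on *Freya₂*.
*[Freya₂'s assistant]₃*: the pronoun c-commands this R-expression → coindexation would violate Principle C on *[Freya₂'s assistant]₃*.
*Greta₄*: the pronoun c-commands this R-expression → coindexation would violate Principle C on *Greta₄*.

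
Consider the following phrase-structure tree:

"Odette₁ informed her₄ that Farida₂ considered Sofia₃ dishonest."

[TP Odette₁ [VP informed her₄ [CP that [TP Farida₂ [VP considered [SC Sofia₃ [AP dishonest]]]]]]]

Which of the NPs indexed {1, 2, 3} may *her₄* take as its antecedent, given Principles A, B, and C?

*her* is a pronoun, so Principle B applies: it must be free in its binding domain.
Binding domain of *her₄*: the matrix TP, whose subject is Odette₁.
*Odette₁* c-commands the pronoun within its binding domain → coindexation would violate Principle B.
*Farida₂*: the pronoun c-commands this R-expression → coindexation would violate Principle C on *Farida₂*.
*Sofia₃*: the pronoun c-commands this R-expression → coindexation would violate Principle C on *Sofia₃*.

none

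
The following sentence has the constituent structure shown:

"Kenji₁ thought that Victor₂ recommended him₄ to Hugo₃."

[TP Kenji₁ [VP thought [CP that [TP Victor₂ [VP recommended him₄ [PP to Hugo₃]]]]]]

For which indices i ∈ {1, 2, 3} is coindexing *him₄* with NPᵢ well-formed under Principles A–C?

*him* is a pronoun, so Principle B applies: it must be free in its binding domain.
Binding domain of *him₄*: the embedded TP, whose subject is Victor₂.
*Kenji₁* c-commands the pronoun but from outside its binding domain, and is not c-commanded by it → coindexation permitted.
*Victor₂* c-commands the pronoun within its binding domain → coindexation would violate Principle B.
*Hugo₃*: the pronoun c-commands this R-expression → coindexation would violate Principle C on *Hugo₃*.

{1}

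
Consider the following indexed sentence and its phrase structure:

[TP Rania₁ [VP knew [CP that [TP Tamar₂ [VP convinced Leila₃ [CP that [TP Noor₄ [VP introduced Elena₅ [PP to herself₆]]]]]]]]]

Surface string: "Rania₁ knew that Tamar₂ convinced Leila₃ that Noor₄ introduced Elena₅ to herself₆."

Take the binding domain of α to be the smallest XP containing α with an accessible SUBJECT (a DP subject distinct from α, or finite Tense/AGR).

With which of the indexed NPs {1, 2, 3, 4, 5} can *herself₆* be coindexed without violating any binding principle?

*herself* is an anaphor, so Principle A applies: it must be bound in its binding domain.
Binding domain of *herself₆*: the embedded TP, whose subject is Noor₄.
*Rania₁* c-commands the anaphor but is outside its binding domain → cannot satisfy Principle A.
*Tamar₂* c-commands the anaphor but is outside its binding domain → cannot satisfy Principle A.
*Leila₃* c-commands the anaphor but is outside its binding domain → cannot satisfy Principle A.
*Noor₄* c-commands the anaphor within its binding domain → licit binder.
*Elena₅* c-commands the anaphor within its binding domain → licit binder.

{4, 5}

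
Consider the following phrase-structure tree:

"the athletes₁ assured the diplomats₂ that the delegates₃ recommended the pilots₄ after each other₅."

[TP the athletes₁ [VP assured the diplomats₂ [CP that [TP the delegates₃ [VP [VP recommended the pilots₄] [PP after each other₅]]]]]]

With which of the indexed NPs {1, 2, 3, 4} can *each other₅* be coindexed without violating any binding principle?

*each other* is an anaphor, so Principle A applies: it must be bound in its binding domain.
Binding domain of *each other₅*: the embedded TP, whose subject is the delegates₃.
*the athletes₁* c-commands the anaphor but is outside its binding domain → cannot satisfy Principle A.
*the diplomats₂* c-commands the anaphor but is outside its binding domain → cannot satisfy Principle A.
*the delegates₃* c-commands the anaphor within its binding domain → licit binder.
*the pilots₄* does not c-command the anaphor → cannot bind it.

{3}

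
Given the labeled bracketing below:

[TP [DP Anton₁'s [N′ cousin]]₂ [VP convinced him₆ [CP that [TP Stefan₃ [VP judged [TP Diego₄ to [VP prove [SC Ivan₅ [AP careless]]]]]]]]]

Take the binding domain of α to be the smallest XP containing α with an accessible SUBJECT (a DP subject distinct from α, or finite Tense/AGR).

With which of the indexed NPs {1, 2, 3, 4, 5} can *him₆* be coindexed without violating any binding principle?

*him* is a pronoun, so Principle B applies: it must be free in its binding domain.
Binding domain of *him₆*: the matrix TP, whose subject is [Anton₁'s cousin]₂.
*Anton₁* and the pronoun do not c-command one another → neither Principle B nor Principle C is at stake; coindexation permitted.
*[Anton₁'s cousin]₂* c-commands the pronoun within its binding domain → coindexation would violate Principle B.
*Stefan₃*: the pronoun c-commands this R-expression → coindexation would violate Principle C on *Stefan₃*.
*Diego₄*: the pronoun c-commands this R-expression → coindexation would violate Principle C on *Diego₄*.
*Ivan₅*: the pronoun c-commands this R-expression → coindexation would violate Principle C on *Ivan₅*.

{1}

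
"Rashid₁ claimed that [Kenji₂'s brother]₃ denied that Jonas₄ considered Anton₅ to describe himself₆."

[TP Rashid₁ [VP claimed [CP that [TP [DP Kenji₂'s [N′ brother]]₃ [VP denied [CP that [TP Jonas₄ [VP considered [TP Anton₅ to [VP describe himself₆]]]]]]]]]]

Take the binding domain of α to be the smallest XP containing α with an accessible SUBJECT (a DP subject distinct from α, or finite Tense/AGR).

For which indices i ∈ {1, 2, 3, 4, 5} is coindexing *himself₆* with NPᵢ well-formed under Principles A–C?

{5}

*himself* is an anaphor, so Principle A applies: it must be bound in its binding domain.
Binding domain of *himself₆*: the embedded TP, whose subject is Anton₅.
*Rashid₁* c-commands the anaphor but is outside its binding domain → cannot satisfy Principle A.
*Kenji₂* does not c-command the anaphor → cannot bind it.
*[Kenji₂'s brother]₃* c-commands the anaphor but is outside its binding domain → cannot satisfy Principle A.
*Jonas₄* c-commands the anaphor but is outside its binding domain → cannot satisfy Principle A.
*Anton₅* c-commands the anaphor within its binding domain → licit binder.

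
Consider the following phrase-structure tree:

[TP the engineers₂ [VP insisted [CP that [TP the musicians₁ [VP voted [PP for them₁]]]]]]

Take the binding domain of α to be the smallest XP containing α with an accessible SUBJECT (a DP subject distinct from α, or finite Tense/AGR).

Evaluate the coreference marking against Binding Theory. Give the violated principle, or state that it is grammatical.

The two coindexed NPs are *the musicians₁* and *them₁*.
*them₁* is a pronoun. Its binding domain is the embedded TP, whose subject is the musicians₁.
*the musicians₁* c-commands it within that domain and carries the same index.
The pronoun is locally bound → Principle B violation.

Principle B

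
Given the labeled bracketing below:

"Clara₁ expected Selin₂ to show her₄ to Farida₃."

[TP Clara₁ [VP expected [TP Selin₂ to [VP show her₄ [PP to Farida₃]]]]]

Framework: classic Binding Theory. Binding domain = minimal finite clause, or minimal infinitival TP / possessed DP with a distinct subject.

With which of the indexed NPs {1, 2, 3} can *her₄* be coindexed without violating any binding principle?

*her* is a pronoun, so Principle B applies: it must be free in its binding domain.
Binding domain of *her₄*: the embedded TP, whose subject is Selin₂.
*Clara₁* c-commands the pronoun but from outside its binding domain, and is not c-commanded by it → coindexation permitted.
*Selin₂* c-commands the pronoun within its binding domain → coindexation would violate Principle B.
*Farida₃*: the pronoun c-commands this R-expression → coindexation would violate Principle C on *Farida₃*.

{1}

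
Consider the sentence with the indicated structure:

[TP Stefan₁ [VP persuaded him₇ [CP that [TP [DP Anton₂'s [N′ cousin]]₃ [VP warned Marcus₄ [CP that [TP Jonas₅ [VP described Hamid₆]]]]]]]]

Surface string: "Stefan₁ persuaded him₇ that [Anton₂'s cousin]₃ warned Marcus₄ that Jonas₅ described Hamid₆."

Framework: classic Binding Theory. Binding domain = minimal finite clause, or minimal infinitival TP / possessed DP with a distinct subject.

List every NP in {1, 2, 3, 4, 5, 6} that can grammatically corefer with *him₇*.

none

*him* is a pronoun, so Principle B applies: it must be free in its binding domain.
Binding domain of *him₇*: the matrix TP, whose subject is Stefan₁.
*Stefan₁* c-commands the pronoun within its binding domain → coindexation would violate Principle B.
*Anton₂*: the pronoun c-commands this R-expression → coindexation would violate Principle C on *Anton₂*.
*[Anton₂'s cousin]₃*: the pronoun c-commands this R-expression → coindexation would violate Principle C on *[Anton₂'s cousin]₃*.
*Marcus₄*: the pronoun c-commands this R-expression → coindexation would violate Principle C on *Marcus₄*.
*Jonas₅*: the pronoun c-commands this R-expression → coindexation would violate Principle C on *Jonas₅*.
*Hamid₆*: the pronoun c-commands this R-expression → coindexation would violate Principle C on *Hamid₆*.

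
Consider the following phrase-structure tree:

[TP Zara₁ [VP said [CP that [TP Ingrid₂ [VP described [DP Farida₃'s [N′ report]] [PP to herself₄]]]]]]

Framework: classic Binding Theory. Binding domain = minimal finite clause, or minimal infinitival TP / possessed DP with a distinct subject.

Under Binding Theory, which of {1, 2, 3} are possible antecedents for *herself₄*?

{2}

*herself* is an anaphor, so Principle A applies: it must be bound in its binding domain.
Binding domain of *herself₄*: the embedded TP, whose subject is Ingrid₂.
*Zara₁* c-commands the anaphor but is outside its binding domain → cannot satisfy Principle A.
*Ingrid₂* c-commands the anaphor within its binding domain → licit binder.
*Farida₃* does not c-command the anaphor → cannot bind it.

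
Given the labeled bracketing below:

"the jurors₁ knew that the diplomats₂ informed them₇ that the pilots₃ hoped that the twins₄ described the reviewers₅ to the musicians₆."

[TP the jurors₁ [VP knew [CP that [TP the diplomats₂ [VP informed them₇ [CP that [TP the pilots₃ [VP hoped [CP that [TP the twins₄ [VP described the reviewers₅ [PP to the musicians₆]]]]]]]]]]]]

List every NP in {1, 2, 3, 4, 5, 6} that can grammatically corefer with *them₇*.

{1}

*them* is a pronoun, so Principle B applies: it must be free in its binding domain.
Binding domain of *them₇*: the embedded TP, whose subject is the diplomats₂.
*the jurors₁* c-commands the pronoun but from outside its binding domain, and is not c-commanded by it → coindexation permitted.
*the diplomats₂* c-commands the pronoun within its binding domain → coindexation would violate Principle B.
*the pilots₃*: the pronoun c-commands this R-expression → coindexation would violate Principle C on *the pilots₃*.
*the twins₄*: the pronoun c-commands this R-expression → coindexation would violate Principle C on *the twins₄*.
*the reviewers₅*: the pronoun c-commands this R-expression → coindexation would violate Principle C on *the reviewers₅*.
*the musicians₆*: the pronoun c-commands this R-expression → coindexation would violate Principle C on *the musicians₆*.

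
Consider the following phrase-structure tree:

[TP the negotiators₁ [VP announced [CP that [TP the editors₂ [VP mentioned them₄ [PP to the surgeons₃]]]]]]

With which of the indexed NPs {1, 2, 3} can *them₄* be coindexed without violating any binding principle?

{1}

*them* is a pronoun, so Principle B applies: it must be free in its binding domain.
Binding domain of *them₄*: the embedded TP, whose subject is the editors₂.
*the negotiators₁* c-commands the pronoun but from outside its binding domain, and is not c-commanded by it → coindexation permitted.
*the editors₂* c-commands the pronoun within its binding domain → coindexation would violate Principle B.
*the surgeons₃*: the pronoun c-commands this R-expression → coindexation would violate Principle C on *the surgeons₃*.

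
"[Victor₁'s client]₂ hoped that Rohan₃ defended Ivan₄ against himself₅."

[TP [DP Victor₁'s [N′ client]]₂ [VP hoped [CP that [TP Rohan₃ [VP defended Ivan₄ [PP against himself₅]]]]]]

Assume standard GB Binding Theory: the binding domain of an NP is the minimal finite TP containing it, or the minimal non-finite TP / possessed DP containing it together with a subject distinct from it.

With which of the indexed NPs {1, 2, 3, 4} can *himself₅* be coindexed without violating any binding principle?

*himself* is an anaphor, so Principle A applies: it must be bound in its binding domain.
Binding domain of *himself₅*: the embedded TP, whose subject is Rohan₃.
*Victor₁* does not c-command the anaphor → cannot bind it.
*[Victor₁'s client]₂* c-commands the anaphor but is outside its binding domain → cannot satisfy Principle A.
*Rohan₃* c-commands the anaphor within its binding domain → licit binder.
*Ivan₄* c-commands the anaphor within its binding domain → licit binder.

{3, 4}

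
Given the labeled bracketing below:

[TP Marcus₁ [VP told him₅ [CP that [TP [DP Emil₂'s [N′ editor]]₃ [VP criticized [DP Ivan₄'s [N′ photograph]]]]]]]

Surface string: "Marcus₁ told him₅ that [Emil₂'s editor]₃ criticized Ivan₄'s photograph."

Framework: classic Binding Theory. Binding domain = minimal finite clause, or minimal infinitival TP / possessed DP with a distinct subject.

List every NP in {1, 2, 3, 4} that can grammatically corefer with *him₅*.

*him* is a pronoun, so Principle B applies: it must be free in its binding domain.
Binding domain of *him₅*: the matrix TP, whose subject is Marcus₁.
*Marcus₁* c-commands the pronoun within its binding domain → coindexation would violate Principle B.
*Emil₂*: the pronoun c-commands this R-expression → coindexation would violate Principle C on *Emil₂*.
*[Emil₂'s editor]₃*: the pronoun c-commands this R-expression → coindexation would violate Principle C on *[Emil₂'s editor]₃*.
*Ivan₄*: the pronoun c-commands this R-expression → coindexation would violate Principle C on *Ivan₄*.

none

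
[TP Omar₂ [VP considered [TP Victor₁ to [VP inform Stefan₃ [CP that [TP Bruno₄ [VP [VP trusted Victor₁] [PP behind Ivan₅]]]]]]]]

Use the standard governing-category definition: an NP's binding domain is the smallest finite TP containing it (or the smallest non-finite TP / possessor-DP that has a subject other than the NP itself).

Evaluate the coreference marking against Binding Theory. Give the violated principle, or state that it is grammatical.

The two coindexed NPs are *Victor₁* (the higher occurrence) and *Victor₁* (the lower occurrence).
*Victor₁* (the lower occurrence) is an R-expression. Principle C requires it to be free everywhere.
*Victor₁* (the higher occurrence) c-commands it and carries the same index.
The R-expression is bound → Principle C violation.

Principle C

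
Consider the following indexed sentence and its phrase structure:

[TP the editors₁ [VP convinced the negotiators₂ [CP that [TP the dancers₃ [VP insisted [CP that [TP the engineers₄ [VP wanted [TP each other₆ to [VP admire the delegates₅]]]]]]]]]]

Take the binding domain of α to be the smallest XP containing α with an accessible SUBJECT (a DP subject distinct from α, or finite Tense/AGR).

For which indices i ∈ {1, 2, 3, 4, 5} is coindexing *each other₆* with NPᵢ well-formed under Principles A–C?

{4}

*each other* is an anaphor, so Principle A applies: it must be bound in its binding domain.
Binding domain of *each other₆*: the embedded TP, whose subject is the engineers₄.
*the editors₁* c-commands the anaphor but is outside its binding domain → cannot satisfy Principle A.
*the negotiators₂* c-commands the anaphor but is outside its binding domain → cannot satisfy Principle A.
*the dancers₃* c-commands the anaphor but is outside its binding domain → cannot satisfy Principle A.
*the engineers₄* c-commands the anaphor within its binding domain → licit binder.
*the delegates₅* does not c-command the anaphor → cannot bind it.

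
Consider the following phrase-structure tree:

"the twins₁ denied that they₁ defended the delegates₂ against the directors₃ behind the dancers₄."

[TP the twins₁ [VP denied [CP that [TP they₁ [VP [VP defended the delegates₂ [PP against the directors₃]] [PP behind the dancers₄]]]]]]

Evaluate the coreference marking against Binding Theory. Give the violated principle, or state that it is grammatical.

grammatical

The two coindexed NPs are *the twins₁* and *they₁*.
*they₁* is a pronoun; nothing c-commands it within its binding domain (the embedded TP.), so Principle B holds trivially.
*the twins₁* is an R-expression; *they₁* does not c-command it, and no other NP shares its index, so Principle C is satisfied.
All principles are respected.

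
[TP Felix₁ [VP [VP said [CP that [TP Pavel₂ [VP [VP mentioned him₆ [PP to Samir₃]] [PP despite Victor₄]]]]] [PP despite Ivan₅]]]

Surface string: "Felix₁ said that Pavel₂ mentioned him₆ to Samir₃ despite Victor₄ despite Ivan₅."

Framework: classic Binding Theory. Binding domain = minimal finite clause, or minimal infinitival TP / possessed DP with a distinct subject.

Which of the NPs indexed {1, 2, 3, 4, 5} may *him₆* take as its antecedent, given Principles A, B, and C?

{1, 4, 5}

*him* is a pronoun, so Principle B applies: it must be free in its binding domain.
Binding domain of *him₆*: the embedded TP, whose subject is Pavel₂.
*Felix₁* c-commands the pronoun but from outside its binding domain, and is not c-commanded by it → coindexation permitted.
*Pavel₂* c-commands the pronoun within its binding domain → coindexation would violate Principle B.
*Samir₃*: the pronoun c-commands this R-expression → coindexation would violate Principle C on *Samir₃*.
*Victor₄* and the pronoun do not c-command one another → neither Principle B nor Principle C is at stake; coindexation permitted.
*Ivan₅* and the pronoun do not c-command one another → neither Principle B nor Principle C is at stake; coindexation permitted.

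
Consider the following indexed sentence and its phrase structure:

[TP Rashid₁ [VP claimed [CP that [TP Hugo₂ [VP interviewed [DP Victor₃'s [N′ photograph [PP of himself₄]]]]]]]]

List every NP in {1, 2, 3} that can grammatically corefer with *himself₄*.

*himself* is an anaphor, so Principle A applies: it must be bound in its binding domain.
Binding domain of *himself₄*: the possessed DP, whose subject is Victor₃.
*Rashid₁* c-commands the anaphor but is outside its binding domain → cannot satisfy Principle A.
*Hugo₂* c-commands the anaphor but is outside its binding domain → cannot satisfy Principle A.
*Victor₃* c-commands the anaphor within its binding domain → licit binder.

{3}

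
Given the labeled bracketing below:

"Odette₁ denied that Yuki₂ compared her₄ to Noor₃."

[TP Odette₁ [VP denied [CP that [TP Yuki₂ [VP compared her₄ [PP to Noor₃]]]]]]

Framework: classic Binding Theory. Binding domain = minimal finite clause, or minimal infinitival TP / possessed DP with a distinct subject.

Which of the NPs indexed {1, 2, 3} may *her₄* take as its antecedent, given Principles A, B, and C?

{1}

*her* is a pronoun, so Principle B applies: it must be free in its binding domain.
Binding domain of *her₄*: the embedded TP, whose subject is Yuki₂.
*Odette₁* c-commands the pronoun but from outside its binding domain, and is not c-commanded by it → coindexation permitted.
*Yuki₂* c-commands the pronoun within its binding domain → coindexation would violate Principle B.
*Noor₃*: the pronoun c-commands this R-expression → coindexation would violate Principle C on *Noor₃*.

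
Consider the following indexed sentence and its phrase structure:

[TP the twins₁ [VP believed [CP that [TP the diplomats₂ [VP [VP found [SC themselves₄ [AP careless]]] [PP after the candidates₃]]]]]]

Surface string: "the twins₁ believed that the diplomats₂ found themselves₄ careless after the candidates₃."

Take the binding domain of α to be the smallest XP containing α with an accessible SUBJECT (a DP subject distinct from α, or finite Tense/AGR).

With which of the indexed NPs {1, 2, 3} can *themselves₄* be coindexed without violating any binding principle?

*themselves* is an anaphor, so Principle A applies: it must be bound in its binding domain.
Binding domain of *themselves₄*: the embedded TP, whose subject is the diplomats₂.
*the twins₁* c-commands the anaphor but is outside its binding domain → cannot satisfy Principle A.
*the diplomats₂* c-commands the anaphor within its binding domain → licit binder.
*the candidates₃* does not c-command the anaphor → cannot bind it.

{2}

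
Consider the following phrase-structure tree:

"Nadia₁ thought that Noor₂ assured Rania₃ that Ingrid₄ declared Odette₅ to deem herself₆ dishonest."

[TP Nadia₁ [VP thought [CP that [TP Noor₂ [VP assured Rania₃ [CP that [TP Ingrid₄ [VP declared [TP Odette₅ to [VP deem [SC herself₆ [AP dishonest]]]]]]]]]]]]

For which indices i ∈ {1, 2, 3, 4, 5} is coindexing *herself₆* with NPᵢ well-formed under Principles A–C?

*herself* is an anaphor, so Principle A applies: it must be bound in its binding domain.
Binding domain of *herself₆*: the embedded TP, whose subject is Odette₅.
*Nadia₁* c-commands the anaphor but is outside its binding domain → cannot satisfy Principle A.
*Noor₂* c-commands the anaphor but is outside its binding domain → cannot satisfy Principle A.
*Rania₃* c-commands the anaphor but is outside its binding domain → cannot satisfy Principle A.
*Ingrid₄* c-commands the anaphor but is outside its binding domain → cannot satisfy Principle A.
*Odette₅* c-commands the anaphor within its binding domain → licit binder.

{5}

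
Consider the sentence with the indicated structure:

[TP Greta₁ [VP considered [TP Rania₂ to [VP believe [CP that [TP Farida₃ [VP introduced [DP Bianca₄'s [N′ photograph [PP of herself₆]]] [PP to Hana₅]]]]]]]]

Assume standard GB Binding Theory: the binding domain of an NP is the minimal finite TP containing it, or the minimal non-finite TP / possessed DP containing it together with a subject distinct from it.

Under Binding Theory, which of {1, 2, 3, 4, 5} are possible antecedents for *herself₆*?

*herself* is an anaphor, so Principle A applies: it must be bound in its binding domain.
Binding domain of *herself₆*: the possessed DP, whose subject is Bianca₄.
*Greta₁* c-commands the anaphor but is outside its binding domain → cannot satisfy Principle A.
*Rania₂* c-commands the anaphor but is outside its binding domain → cannot satisfy Principle A.
*Farida₃* c-commands the anaphor but is outside its binding domain → cannot satisfy Principle A.
*Bianca₄* c-commands the anaphor within its binding domain → licit binder.
*Hana₅* does not c-command the anaphor → cannot bind it.

{4}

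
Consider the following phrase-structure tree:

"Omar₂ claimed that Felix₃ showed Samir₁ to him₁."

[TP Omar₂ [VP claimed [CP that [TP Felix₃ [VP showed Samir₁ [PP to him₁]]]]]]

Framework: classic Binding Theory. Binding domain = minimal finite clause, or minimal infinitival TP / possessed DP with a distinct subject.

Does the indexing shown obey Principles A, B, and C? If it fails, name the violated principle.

The two coindexed NPs are *Samir₁* and *him₁*.
*him₁* is a pronoun. Its binding domain is the embedded TP, whose subject is Felix₃.
*Samir₁* c-commands it within that domain and carries the same index.
The pronoun is locally bound → Principle B violation.

Principle B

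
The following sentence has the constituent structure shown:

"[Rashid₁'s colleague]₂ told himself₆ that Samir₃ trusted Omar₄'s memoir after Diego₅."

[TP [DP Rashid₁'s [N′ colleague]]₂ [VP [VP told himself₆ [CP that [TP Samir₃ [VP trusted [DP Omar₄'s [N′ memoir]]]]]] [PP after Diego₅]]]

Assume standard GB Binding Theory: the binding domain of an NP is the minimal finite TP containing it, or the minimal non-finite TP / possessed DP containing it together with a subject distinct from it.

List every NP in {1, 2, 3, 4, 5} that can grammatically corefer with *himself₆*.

{2}

*himself* is an anaphor, so Principle A applies: it must be bound in its binding domain.
Binding domain of *himself₆*: the matrix TP, whose subject is [Rashid₁'s colleague]₂.
*Rashid₁* does not c-command the anaphor → cannot bind it.
*[Rashid₁'s colleague]₂* c-commands the anaphor within its binding domain → licit binder.
*Samir₃* does not c-command the anaphor → cannot bind it.
*Omar₄* does not c-command the anaphor → cannot bind it.
*Diego₅* does not c-command the anaphor → cannot bind it.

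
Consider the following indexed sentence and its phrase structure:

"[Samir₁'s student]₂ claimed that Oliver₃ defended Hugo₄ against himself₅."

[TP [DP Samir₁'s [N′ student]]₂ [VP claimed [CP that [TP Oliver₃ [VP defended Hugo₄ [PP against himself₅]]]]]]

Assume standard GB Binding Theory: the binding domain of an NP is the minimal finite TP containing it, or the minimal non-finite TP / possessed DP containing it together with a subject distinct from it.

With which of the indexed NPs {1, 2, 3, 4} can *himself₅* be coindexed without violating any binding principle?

*himself* is an anaphor, so Principle A applies: it must be bound in its binding domain.
Binding domain of *himself₅*: the embedded TP, whose subject is Oliver₃.
*Samir₁* does not c-command the anaphor → cannot bind it.
*[Samir₁'s student]₂* c-commands the anaphor but is outside its binding domain → cannot satisfy Principle A.
*Oliver₃* c-commands the anaphor within its binding domain → licit binder.
*Hugo₄* c-commands the anaphor within its binding domain → licit binder.

{3, 4}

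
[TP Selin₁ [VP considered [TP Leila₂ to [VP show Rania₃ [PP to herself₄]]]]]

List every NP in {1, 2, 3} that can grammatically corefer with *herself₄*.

{2, 3}

*herself* is an anaphor, so Principle A applies: it must be bound in its binding domain.
Binding domain of *herself₄*: the embedded TP, whose subject is Leila₂.
*Selin₁* c-commands the anaphor but is outside its binding domain → cannot satisfy Principle A.
*Leila₂* c-commands the anaphor within its binding domain → licit binder.
*Rania₃* c-commands the anaphor within its binding domain → licit binder.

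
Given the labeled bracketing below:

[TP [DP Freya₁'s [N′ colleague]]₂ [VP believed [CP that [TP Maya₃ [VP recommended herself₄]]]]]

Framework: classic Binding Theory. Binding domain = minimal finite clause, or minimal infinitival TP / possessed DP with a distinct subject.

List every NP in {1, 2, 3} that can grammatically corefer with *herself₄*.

*herself* is an anaphor, so Principle A applies: it must be bound in its binding domain.
Binding domain of *herself₄*: the embedded TP, whose subject is Maya₃.
*Freya₁* does not c-command the anaphor → cannot bind it.
*[Freya₁'s colleague]₂* c-commands the anaphor but is outside its binding domain → cannot satisfy Principle A.
*Maya₃* c-commands the anaphor within its binding domain → licit binder.

{3}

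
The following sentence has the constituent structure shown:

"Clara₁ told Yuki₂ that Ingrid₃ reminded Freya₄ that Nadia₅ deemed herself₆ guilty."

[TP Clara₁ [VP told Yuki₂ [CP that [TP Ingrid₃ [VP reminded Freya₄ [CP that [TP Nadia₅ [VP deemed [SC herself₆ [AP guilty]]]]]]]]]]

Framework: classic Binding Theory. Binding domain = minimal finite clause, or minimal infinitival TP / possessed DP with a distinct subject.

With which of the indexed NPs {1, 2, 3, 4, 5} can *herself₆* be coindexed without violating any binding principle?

{5}

*herself* is an anaphor, so Principle A applies: it must be bound in its binding domain.
Binding domain of *herself₆*: the embedded TP, whose subject is Nadia₅.
*Clara₁* c-commands the anaphor but is outside its binding domain → cannot satisfy Principle A.
*Yuki₂* c-commands the anaphor but is outside its binding domain → cannot satisfy Principle A.
*Ingrid₃* c-commands the anaphor but is outside its binding domain → cannot satisfy Principle A.
*Freya₄* c-commands the anaphor but is outside its binding domain → cannot satisfy Principle A.
*Nadia₅* c-commands the anaphor within its binding domain → licit binder.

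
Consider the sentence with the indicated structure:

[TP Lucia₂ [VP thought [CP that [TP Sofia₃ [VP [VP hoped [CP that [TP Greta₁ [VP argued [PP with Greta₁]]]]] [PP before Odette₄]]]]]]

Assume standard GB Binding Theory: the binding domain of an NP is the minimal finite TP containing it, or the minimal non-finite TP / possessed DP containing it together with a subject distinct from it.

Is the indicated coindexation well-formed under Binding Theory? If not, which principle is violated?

The two coindexed NPs are *Greta₁* (the lower occurrence) and *Greta₁* (the higher occurrence).
*Greta₁* (the lower occurrence) is an R-expression. Principle C requires it to be free everywhere.
*Greta₁* (the higher occurrence) c-commands it and carries the same index.
The R-expression is bound → Principle C violation.

Principle C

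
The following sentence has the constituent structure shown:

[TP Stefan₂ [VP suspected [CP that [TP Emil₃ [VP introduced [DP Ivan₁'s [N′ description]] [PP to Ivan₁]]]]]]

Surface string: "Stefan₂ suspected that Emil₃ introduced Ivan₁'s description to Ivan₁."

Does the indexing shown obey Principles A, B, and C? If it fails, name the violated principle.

The two coindexed NPs are *Ivan₁* and *Ivan₁*.
*Ivan₁* is an R-expression; no coindexed NP c-commands it, so Principle C holds.
*Ivan₁* is an R-expression; *Ivan₁* does not c-command it, and no other NP shares its index, so Principle C is satisfied.
All principles are respected.

grammatical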